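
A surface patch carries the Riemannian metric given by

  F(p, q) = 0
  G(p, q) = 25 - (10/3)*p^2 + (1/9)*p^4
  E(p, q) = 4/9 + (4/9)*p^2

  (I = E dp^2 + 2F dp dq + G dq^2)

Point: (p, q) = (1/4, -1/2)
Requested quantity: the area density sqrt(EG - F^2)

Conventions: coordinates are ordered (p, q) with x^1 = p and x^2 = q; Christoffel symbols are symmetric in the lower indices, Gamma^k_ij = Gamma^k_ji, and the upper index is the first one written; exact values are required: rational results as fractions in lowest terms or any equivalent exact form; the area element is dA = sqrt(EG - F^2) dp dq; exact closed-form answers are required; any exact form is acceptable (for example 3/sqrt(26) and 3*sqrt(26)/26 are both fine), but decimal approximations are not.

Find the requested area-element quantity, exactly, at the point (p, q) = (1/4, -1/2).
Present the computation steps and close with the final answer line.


E = 17/36, F = 0, G = 57121/2304; EG - F^2 = 971057/82944

Answer: sqrt(EG - F^2) = 239*sqrt(17)/288


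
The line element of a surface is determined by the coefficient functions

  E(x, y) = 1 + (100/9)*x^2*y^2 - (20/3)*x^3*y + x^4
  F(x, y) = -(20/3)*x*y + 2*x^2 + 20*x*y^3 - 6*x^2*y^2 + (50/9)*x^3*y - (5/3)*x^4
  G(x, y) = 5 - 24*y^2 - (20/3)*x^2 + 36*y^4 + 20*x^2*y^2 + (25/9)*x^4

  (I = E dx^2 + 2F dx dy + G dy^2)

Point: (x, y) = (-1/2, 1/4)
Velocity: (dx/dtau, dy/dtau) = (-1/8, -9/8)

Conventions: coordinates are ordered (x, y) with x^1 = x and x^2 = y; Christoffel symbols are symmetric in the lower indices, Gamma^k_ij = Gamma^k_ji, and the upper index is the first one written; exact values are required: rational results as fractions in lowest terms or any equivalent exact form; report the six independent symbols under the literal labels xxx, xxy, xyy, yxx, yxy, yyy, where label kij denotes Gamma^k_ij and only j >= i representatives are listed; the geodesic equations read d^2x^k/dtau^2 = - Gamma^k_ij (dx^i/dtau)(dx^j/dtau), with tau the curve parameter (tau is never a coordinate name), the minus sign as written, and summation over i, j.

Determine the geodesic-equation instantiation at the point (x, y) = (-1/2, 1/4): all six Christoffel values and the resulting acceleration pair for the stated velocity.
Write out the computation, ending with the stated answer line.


E = 13/9, F = 29/36, G = 1417/576 at the point
E_x = -22/9, E_y = 20/9, F_x = -53/48, F_y = 1/72, G_x = 145/36, G_y = -29/4
EG - F^2 = 1673/576;  g^inv = (576/1673) * [[1417/576, -29/36], [-29/36, 13/9]]
first-kind symbols [ij,l] = (1/2)(d_i g_jl + d_j g_il - d_l g_ij): [xx,x] = E_x/2 = -11/9, [xx,y] = F_x - E_y/2 = -319/144, [xy,x] = E_y/2 = 10/9, [xy,y] = G_x/2 = 145/72, [yy,x] = F_y - G_x/2 = -2, [yy,y] = G_y/2 = -29/8
Gamma^x_ij = (G*[ij,x] - F*[ij,y])/(EG - F^2), Gamma^y_ij = (E*[ij,y] - F*[ij,x])/(EG - F^2)
Gamma_xxx = -704/1673, Gamma_xxy = 640/1673, Gamma_xyy = -1152/1673, Gamma_yxx = -1276/1673, Gamma_yxy = 1160/1673, Gamma_yyy = -2088/1673
d^2x/dtau^2 = -(Gamma_xxx*(-1/8)^2 + 2*Gamma_xxy*(-1/8)*(-9/8) + Gamma_xyy*(-9/8)^2) = 1289/1673
d^2y/dtau^2 = -(Gamma_yxx*(-1/8)^2 + 2*Gamma_yxy*(-1/8)*(-9/8) + Gamma_yyy*(-9/8)^2) = 37381/26768

Answer: Gamma_xxx = -704/1673, Gamma_xxy = 640/1673, Gamma_xyy = -1152/1673, Gamma_yxx = -1276/1673, Gamma_yxy = 1160/1673, Gamma_yyy = -2088/1673; accelerations (d^2x/dtau^2, d^2y/dtau^2) = (1289/1673, 37381/26768)


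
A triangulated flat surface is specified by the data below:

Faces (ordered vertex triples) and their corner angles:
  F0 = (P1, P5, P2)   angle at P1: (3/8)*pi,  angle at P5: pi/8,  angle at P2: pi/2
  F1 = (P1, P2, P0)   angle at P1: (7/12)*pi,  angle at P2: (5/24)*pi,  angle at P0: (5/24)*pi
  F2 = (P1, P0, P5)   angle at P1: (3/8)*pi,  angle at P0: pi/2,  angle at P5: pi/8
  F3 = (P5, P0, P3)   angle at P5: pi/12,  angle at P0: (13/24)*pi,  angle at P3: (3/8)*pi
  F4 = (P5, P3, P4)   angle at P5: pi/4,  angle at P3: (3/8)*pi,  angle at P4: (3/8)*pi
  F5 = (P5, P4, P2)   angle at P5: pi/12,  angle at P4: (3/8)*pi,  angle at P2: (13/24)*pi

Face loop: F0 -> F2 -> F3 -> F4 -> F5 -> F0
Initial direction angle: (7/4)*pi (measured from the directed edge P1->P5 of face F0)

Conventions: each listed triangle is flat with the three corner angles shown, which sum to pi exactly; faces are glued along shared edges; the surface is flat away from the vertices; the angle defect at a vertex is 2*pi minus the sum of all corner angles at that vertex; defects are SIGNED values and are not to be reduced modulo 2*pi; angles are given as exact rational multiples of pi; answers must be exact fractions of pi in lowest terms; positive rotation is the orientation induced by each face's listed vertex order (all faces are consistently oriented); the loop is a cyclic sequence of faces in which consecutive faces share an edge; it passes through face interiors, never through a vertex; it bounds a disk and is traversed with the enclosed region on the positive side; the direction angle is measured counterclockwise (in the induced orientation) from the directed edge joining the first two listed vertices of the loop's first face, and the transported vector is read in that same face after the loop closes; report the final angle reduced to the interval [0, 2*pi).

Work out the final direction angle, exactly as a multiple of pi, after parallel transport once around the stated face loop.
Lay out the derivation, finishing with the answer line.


enclosed vertex P5: corner angles sum to (2/3)*pi, defect = 2*pi - (2/3)*pi = (4/3)*pi
transport around the loop rotates by the sum of enclosed defects; add to the initial angle mod 2*pi
final angle = (7/4)*pi + (4/3)*pi = (13/12)*pi (mod 2*pi)

Answer: final direction angle = (13/12)*pi


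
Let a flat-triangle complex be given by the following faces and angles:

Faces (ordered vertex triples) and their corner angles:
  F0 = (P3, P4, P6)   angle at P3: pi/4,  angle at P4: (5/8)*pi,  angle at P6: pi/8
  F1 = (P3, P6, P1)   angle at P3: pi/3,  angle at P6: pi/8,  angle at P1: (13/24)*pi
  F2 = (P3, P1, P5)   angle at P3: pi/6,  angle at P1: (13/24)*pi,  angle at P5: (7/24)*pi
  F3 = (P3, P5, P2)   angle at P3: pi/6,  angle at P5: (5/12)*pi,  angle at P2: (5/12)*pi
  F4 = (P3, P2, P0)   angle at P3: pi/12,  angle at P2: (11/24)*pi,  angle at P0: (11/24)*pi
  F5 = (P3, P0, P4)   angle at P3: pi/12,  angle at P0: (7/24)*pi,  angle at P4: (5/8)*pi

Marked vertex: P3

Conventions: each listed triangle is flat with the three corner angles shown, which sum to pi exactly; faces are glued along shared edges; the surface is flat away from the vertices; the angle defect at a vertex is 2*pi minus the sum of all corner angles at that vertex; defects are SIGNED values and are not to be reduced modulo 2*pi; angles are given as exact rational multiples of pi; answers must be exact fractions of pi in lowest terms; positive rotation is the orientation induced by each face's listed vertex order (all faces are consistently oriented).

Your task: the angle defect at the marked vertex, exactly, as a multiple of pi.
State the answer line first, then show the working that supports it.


Answer: defect(P3) = (11/12)*pi

Sum of corner angles at P3: (13/12)*pi
defect = 2*pi - (13/12)*pi


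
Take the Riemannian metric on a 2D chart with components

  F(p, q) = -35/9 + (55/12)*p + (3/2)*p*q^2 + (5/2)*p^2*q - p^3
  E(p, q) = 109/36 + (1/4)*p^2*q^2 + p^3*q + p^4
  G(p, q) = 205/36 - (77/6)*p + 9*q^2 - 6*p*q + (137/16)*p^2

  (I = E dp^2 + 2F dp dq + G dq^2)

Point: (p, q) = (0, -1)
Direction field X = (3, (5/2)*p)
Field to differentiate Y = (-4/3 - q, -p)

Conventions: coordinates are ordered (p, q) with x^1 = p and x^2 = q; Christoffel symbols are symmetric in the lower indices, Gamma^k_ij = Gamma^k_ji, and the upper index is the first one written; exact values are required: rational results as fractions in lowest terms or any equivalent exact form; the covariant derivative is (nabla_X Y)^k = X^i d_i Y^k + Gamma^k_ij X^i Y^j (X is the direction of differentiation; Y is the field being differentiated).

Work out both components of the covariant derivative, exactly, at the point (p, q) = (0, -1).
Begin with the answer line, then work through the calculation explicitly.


Answer: (nabla_X Y)^p = -10220/12687, (nabla_X Y)^q = -46018/12687

E = 109/36, F = -35/9, G = 529/36 at the point
E_p = 0, E_q = 0, F_p = 73/12, F_q = 0, G_p = -41/6, G_q = -18
EG - F^2 = 4229/144;  g^inv = (144/4229) * [[529/36, 35/9], [35/9, 109/36]]
first-kind symbols [ij,l] = (1/2)(d_i g_jl + d_j g_il - d_l g_ij): [pp,p] = E_p/2 = 0, [pp,q] = F_p - E_q/2 = 73/12, [pq,p] = E_q/2 = 0, [pq,q] = G_p/2 = -41/12, [qq,p] = F_q - G_p/2 = 41/12, [qq,q] = G_q/2 = -9
Gamma^p_ij = (G*[ij,p] - F*[ij,q])/(EG - F^2), Gamma^q_ij = (E*[ij,q] - F*[ij,p])/(EG - F^2)
Gamma_ppp = 10220/12687, Gamma_ppq = -5740/12687, Gamma_pqq = 6569/12687, Gamma_qpp = 7957/12687, Gamma_qpq = -4469/12687, Gamma_qqq = -6032/12687
X = (3, 0), Y = (-1/3, 0) at the point


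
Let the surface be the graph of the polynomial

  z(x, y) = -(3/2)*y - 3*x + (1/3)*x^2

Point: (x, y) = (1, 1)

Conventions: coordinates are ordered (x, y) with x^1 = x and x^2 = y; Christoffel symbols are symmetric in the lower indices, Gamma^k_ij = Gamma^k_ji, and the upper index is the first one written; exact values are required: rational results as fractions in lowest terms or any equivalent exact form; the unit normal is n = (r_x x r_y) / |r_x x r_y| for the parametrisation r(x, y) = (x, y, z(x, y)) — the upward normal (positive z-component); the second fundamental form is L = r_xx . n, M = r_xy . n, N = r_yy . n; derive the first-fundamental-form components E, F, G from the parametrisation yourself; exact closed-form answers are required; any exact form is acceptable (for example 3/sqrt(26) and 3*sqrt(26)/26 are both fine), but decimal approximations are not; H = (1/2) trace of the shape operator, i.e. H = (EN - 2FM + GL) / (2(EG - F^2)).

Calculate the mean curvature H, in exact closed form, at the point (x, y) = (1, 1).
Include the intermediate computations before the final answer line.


z_x = -7/3, z_y = -3/2, z_xx = 2/3, z_xy = 0, z_yy = 0
E = 58/9, F = 7/2, G = 13/4; answer radicand W^2 = 313/36
unnormalised second-form numerators: l = 2/3, m = 0, n = 0; L = l/sqrt(313/36), and similarly M = m/sqrt(W^2), N = n/sqrt(W^2)
H = (E*n - 2*F*m + G*l) / (2*(EG - F^2)*sqrt(W^2)); E*n - 2*F*m + G*l = 13/6, EG - F^2 = 313/36, so H = (39/313)/sqrt(313/36)

Answer: H = 234*sqrt(313)/97969


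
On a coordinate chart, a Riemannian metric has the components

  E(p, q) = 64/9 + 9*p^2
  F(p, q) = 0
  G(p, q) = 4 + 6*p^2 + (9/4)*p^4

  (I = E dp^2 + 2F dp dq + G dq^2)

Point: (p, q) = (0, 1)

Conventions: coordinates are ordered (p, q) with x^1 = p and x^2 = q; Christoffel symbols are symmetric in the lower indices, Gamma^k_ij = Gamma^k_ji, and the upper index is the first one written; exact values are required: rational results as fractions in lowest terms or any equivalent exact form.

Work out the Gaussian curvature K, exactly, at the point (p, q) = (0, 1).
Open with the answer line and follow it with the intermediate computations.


Answer: K = -27/128

E = 64/9, F = 0, G = 4, EG - F^2 = 256/9 at the point
E_p = 0, E_q = 0, F_p = 0, F_q = 0, G_p = 0, G_q = 0
E_qq = 0, F_pq = 0, G_pp = 12
Using the Brioschi determinant formula for K from the metric derivatives:
M1 = [[-E_qq/2 + F_pq - G_pp/2, E_p/2, F_p - E_q/2], [F_q - G_p/2, E, F], [G_q/2, F, G]] = [[-6, 0, 0], [0, 64/9, 0], [0, 0, 4]]; det M1 = -512/3
M2 = [[0, E_q/2, G_p/2], [E_q/2, E, F], [G_p/2, F, G]] = [[0, 0, 0], [0, 64/9, 0], [0, 0, 4]]; det M2 = 0
det M1 - det M2 = -512/3; K = -512/3 / (256/9)^2 = -27/128


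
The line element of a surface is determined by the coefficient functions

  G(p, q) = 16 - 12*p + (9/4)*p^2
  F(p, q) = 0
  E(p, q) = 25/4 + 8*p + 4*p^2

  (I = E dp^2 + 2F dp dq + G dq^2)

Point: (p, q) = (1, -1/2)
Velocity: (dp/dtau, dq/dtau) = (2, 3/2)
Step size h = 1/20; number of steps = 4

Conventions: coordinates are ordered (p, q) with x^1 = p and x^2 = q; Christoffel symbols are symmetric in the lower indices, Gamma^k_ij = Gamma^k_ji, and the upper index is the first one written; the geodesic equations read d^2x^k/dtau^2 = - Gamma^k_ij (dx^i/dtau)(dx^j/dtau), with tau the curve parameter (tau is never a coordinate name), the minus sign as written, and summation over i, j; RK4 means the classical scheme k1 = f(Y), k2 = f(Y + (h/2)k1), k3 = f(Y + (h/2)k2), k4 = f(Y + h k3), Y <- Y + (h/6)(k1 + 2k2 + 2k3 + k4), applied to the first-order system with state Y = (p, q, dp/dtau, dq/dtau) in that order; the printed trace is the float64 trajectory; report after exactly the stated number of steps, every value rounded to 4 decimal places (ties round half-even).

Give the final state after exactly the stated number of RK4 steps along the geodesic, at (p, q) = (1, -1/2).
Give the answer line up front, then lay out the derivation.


Answer: p = 1.3601, q = -0.1140, dp/dtau = 1.6175, dq/dtau = 2.4408

f(Y) = (dp/dtau, dq/dtau, -Gamma^p_ij Y'^i Y'^j, -Gamma^q_ij Y'^i Y'^j) with the Gammas evaluated at the stage position; h = 0.050000; intermediate values shown to 6 dp
step 0: p = 1.0000, q = -0.5000, dp/dtau = 2.0000, dq/dtau = 1.5000
step 1:
  k1: at (p, q) = (1.000000, -0.500000), (dp/dtau, dq/dtau) = (2.000000, 1.500000); Gamma_ppp = 0.438356, Gamma_ppq = 0.000000, Gamma_pqq = 0.205479, Gamma_qpp = 0.000000, Gamma_qpq = -0.600000, Gamma_qqq = 0.000000; k1 = (2.000000, 1.500000, -2.215753, 3.600000)
  k2: at (p, q) = (1.050000, -0.462500), (dp/dtau, dq/dtau) = (1.944606, 1.590000); Gamma_ppp = 0.430220, Gamma_ppq = 0.000000, Gamma_pqq = 0.190845, Gamma_qpp = 0.000000, Gamma_qpq = -0.618557, Gamma_qqq = 0.000000; k2 = (1.944606, 1.590000, -2.109350, 3.825060)
  k3: at (p, q) = (1.048615, -0.460250), (dp/dtau, dq/dtau) = (1.947266, 1.595627); Gamma_ppp = 0.430442, Gamma_ppq = 0.000000, Gamma_pqq = 0.191236, Gamma_qpp = 0.000000, Gamma_qpq = -0.618027, Gamma_qqq = 0.000000; k3 = (1.947266, 1.595627, -2.119063, 3.840557)
  k4: at (p, q) = (1.097363, -0.420219), (dp/dtau, dq/dtau) = (1.894047, 1.692028); Gamma_ppp = 0.422733, Gamma_ppq = 0.000000, Gamma_pqq = 0.177919, Gamma_qpp = 0.000000, Gamma_qpq = -0.637225, Gamma_qqq = 0.000000; k4 = (1.894047, 1.692028, -2.025894, 4.084335)
  Y <- Y + (h/6)(k1 + 2k2 + 2k3 + k4): p = 1.0973, q = -0.4203, dp/dtau = 1.8942, dq/dtau = 1.6918
step 2:
  k1: at (p, q) = (1.097315, -0.420306), (dp/dtau, dq/dtau) = (1.894179, 1.691796); Gamma_ppp = 0.422741, Gamma_ppq = 0.000000, Gamma_pqq = 0.177932, Gamma_qpp = 0.000000, Gamma_qpq = -0.637206, Gamma_qqq = 0.000000; k1 = (1.894179, 1.691796, -2.026031, 4.083936)
  k2: at (p, q) = (1.144669, -0.378011), (dp/dtau, dq/dtau) = (1.843529, 1.793895); Gamma_ppp = 0.415464, Gamma_ppq = 0.000000, Gamma_pqq = 0.165848, Gamma_qpp = 0.000000, Gamma_qpq = -0.657031, Gamma_qqq = 0.000000; k2 = (1.843529, 1.793895, -1.945702, 4.345732)
  k3: at (p, q) = (1.143403, -0.375459), (dp/dtau, dq/dtau) = (1.845537, 1.800440); Gamma_ppp = 0.415656, Gamma_ppq = 0.000000, Gamma_pqq = 0.166160, Gamma_qpp = 0.000000, Gamma_qpq = -0.656485, Gamma_qqq = 0.000000; k3 = (1.845537, 1.800440, -1.954349, 4.362709)
  k4: at (p, q) = (1.189592, -0.330284), (dp/dtau, dq/dtau) = (1.796462, 1.909932); Gamma_ppp = 0.408749, Gamma_ppq = 0.000000, Gamma_pqq = 0.155102, Gamma_qpp = 0.000000, Gamma_qpq = -0.677014, Gamma_qqq = 0.000000; k4 = (1.796462, 1.909932, -1.884935, 4.645831)
  Y <- Y + (h/6)(k1 + 2k2 + 2k3 + k4): p = 1.1896, q = -0.3304, dp/dtau = 1.7966, dq/dtau = 1.9097
step 3:
  k1: at (p, q) = (1.189555, -0.330386), (dp/dtau, dq/dtau) = (1.796587, 1.909685); Gamma_ppp = 0.408754, Gamma_ppq = 0.000000, Gamma_pqq = 0.155111, Gamma_qpp = 0.000000, Gamma_qpq = -0.676997, Gamma_qqq = 0.000000; k1 = (1.796587, 1.909685, -1.885021, 4.645438)
  k2: at (p, q) = (1.234469, -0.282644), (dp/dtau, dq/dtau) = (1.749462, 2.025821); Gamma_ppp = 0.402219, Gamma_ppq = 0.000000, Gamma_pqq = 0.145015, Gamma_qpp = 0.000000, Gamma_qpq = -0.698228, Gamma_qqq = 0.000000; k2 = (1.749462, 2.025821, -1.826174, 4.949173)
  k3: at (p, q) = (1.233291, -0.279740), (dp/dtau, dq/dtau) = (1.750933, 2.033414); Gamma_ppp = 0.402388, Gamma_ppq = 0.000000, Gamma_pqq = 0.145272, Gamma_qpp = 0.000000, Gamma_qpq = -0.697654, Gamma_qqq = 0.000000; k3 = (1.750933, 2.033414, -1.834296, 4.967815)
  k4: at (p, q) = (1.277101, -0.228715), (dp/dtau, dq/dtau) = (1.704872, 2.158076); Gamma_ppp = 0.396177, Gamma_ppq = 0.000000, Gamma_pqq = 0.135990, Gamma_qpp = 0.000000, Gamma_qpq = -0.719650, Gamma_qqq = 0.000000; k4 = (1.704872, 2.158076, -1.784870, 5.295532)
  Y <- Y + (h/6)(k1 + 2k2 + 2k3 + k4): p = 1.2771, q = -0.2288, dp/dtau = 1.7050, dq/dtau = 2.1578
step 4:
  k1: at (p, q) = (1.277073, -0.228834), (dp/dtau, dq/dtau) = (1.704997, 2.157810); Gamma_ppp = 0.396181, Gamma_ppq = 0.000000, Gamma_pqq = 0.135996, Gamma_qpp = 0.000000, Gamma_qpq = -0.719635, Gamma_qqq = 0.000000; k1 = (1.704997, 2.157810, -1.784920, 5.295159)
  k2: at (p, q) = (1.319698, -0.174889), (dp/dtau, dq/dtau) = (1.660374, 2.290189); Gamma_ppp = 0.390292, Gamma_ppq = 0.000000, Gamma_pqq = 0.127479, Gamma_qpp = 0.000000, Gamma_qpq = -0.742408, Gamma_qqq = 0.000000; k2 = (1.660374, 2.290189, -1.744593, 5.646116)
  k3: at (p, q) = (1.318583, -0.171579), (dp/dtau, dq/dtau) = (1.661382, 2.298963); Gamma_ppp = 0.390444, Gamma_ppq = 0.000000, Gamma_pqq = 0.127695, Gamma_qpp = 0.000000, Gamma_qpq = -0.741794, Gamma_qqq = 0.000000; k3 = (1.661382, 2.298963, -1.752599, 5.666495)
  k4: at (p, q) = (1.360143, -0.113886), (dp/dtau, dq/dtau) = (1.617367, 2.441134); Gamma_ppp = 0.384841, Gamma_ppq = 0.000000, Gamma_pqq = 0.119835, Gamma_qpp = 0.000000, Gamma_qpq = -0.765390, Gamma_qqq = 0.000000; k4 = (1.617367, 2.441134, -1.720809, 6.043838)
  Y <- Y + (h/6)(k1 + 2k2 + 2k3 + k4): p = 1.3601, q = -0.1140, dp/dtau = 1.6175, dq/dtau = 2.4408


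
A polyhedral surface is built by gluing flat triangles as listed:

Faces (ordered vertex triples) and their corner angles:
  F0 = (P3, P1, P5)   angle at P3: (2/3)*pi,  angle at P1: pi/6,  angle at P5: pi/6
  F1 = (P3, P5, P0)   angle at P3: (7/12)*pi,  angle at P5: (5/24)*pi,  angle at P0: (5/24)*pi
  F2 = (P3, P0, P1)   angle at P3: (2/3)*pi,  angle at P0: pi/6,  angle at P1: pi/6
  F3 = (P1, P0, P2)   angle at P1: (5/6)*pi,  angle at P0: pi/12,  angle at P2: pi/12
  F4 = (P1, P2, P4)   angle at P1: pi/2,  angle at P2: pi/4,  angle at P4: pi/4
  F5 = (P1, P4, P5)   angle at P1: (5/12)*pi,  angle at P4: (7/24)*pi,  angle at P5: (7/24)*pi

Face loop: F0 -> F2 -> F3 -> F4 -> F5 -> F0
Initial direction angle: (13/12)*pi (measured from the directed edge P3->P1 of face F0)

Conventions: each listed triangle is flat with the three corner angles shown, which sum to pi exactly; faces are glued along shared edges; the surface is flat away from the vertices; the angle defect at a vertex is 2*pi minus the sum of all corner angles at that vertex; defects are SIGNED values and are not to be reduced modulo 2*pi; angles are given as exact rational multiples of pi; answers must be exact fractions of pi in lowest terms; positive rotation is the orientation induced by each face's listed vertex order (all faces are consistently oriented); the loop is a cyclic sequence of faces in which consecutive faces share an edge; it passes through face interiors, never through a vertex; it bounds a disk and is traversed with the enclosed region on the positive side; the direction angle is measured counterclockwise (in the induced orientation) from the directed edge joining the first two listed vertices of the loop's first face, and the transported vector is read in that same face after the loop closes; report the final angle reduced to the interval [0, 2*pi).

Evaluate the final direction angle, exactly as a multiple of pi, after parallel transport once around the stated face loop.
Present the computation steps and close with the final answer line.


enclosed vertex P1: corner angles sum to (25/12)*pi, defect = 2*pi - (25/12)*pi = -pi/12
holonomy = initial angle + sum of enclosed defects (mod 2*pi), positive in the induced orientation
final angle = (13/12)*pi - pi/12 = pi (mod 2*pi)

Answer: final direction angle = pi


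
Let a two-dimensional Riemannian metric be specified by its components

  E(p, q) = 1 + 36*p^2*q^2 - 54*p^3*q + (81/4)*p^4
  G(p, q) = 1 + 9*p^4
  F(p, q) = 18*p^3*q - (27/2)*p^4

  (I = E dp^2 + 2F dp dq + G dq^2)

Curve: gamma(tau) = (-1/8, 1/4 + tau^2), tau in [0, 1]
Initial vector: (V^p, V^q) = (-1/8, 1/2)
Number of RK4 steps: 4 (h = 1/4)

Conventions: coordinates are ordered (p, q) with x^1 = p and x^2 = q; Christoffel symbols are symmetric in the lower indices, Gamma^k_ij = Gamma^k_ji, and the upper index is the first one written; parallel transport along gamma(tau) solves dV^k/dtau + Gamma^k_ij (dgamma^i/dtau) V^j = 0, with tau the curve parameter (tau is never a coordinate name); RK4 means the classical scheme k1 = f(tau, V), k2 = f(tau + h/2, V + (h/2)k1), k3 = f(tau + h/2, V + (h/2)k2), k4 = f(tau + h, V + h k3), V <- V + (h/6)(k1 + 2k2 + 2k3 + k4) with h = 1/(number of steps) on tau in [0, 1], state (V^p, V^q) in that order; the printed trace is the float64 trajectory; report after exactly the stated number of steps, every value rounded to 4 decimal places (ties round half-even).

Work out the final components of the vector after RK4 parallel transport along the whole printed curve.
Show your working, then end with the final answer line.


gamma'(tau) = (0, 2*tau); f(tau, V)^k = -Gamma^k_ij(gamma(tau)) gamma'^i(tau) V^j; h = 1/4; intermediate values shown to 6 dp
curve data and Christoffel symbols at the stage parameters:
  tau = 0.000000: gamma = (-0.125000, 0.250000), gamma' = (0.000000, 0.000000); Gamma_ppp = -0.633274, Gamma_ppq = 0.180936, Gamma_pqq = 0.000000, Gamma_qpp = 0.115141, Gamma_qpq = -0.032897, Gamma_qqq = 0.000000
  tau = 0.125000: gamma = (-0.125000, 0.265625), gamma' = (0.000000, 0.250000); Gamma_ppp = -0.681762, Gamma_ppq = 0.188072, Gamma_pqq = 0.000000, Gamma_qpp = 0.118567, Gamma_qpq = -0.032708, Gamma_qqq = 0.000000
  tau = 0.250000: gamma = (-0.125000, 0.312500), gamma' = (0.000000, 0.500000); Gamma_ppp = -0.834736, Gamma_ppq = 0.208684, Gamma_pqq = 0.000000, Gamma_qpp = 0.128421, Gamma_qpq = -0.032105, Gamma_qqq = 0.000000
  tau = 0.375000: gamma = (-0.125000, 0.390625), gamma' = (0.000000, 0.750000); Gamma_ppp = -1.111060, Gamma_ppq = 0.240229, Gamma_pqq = 0.000000, Gamma_qpp = 0.143363, Gamma_qpq = -0.030997, Gamma_qqq = 0.000000
  tau = 0.500000: gamma = (-0.125000, 0.500000), gamma' = (0.000000, 1.000000); Gamma_ppp = -1.530124, Gamma_ppq = 0.278204, Gamma_pqq = 0.000000, Gamma_qpp = 0.161066, Gamma_qpq = -0.029285, Gamma_qqq = 0.000000
  tau = 0.625000: gamma = (-0.125000, 0.640625), gamma' = (0.000000, 1.250000); Gamma_ppp = -2.096189, Gamma_ppq = 0.316406, Gamma_pqq = 0.000000, Gamma_qpp = 0.178399, Gamma_qpq = -0.026928, Gamma_qqq = 0.000000
  tau = 0.750000: gamma = (-0.125000, 0.812500), gamma' = (0.000000, 1.500000); Gamma_ppp = -2.785277, Gamma_ppq = 0.348160, Gamma_pqq = 0.000000, Gamma_qpp = 0.192088, Gamma_qpq = -0.024011, Gamma_qqq = 0.000000
  tau = 0.875000: gamma = (-0.125000, 1.015625), gamma' = (0.000000, 1.750000); Gamma_ppp = -3.544597, Gamma_ppq = 0.368270, Gamma_pqq = 0.000000, Gamma_qpp = 0.199696, Gamma_qpq = -0.020748, Gamma_qqq = 0.000000
  tau = 1.000000: gamma = (-0.125000, 1.250000), gamma' = (0.000000, 2.000000); Gamma_ppp = -4.307674, Gamma_ppq = 0.374580, Gamma_pqq = 0.000000, Gamma_qpp = 0.200357, Gamma_qpq = -0.017422, Gamma_qqq = 0.000000
step 0: V^p = -0.1250, V^q = 0.5000
step 1: k1 = (0.000000, 0.000000), k2 = (0.005877, -0.001022), k3 = (0.005843, -0.001016), k4 = (0.012890, -0.001983); V <- V + (h/6)(k1 + 2k2 + 2k3 + k4): V^p = -0.1235, V^q = 0.4997
step 2: k1 = (0.012885, -0.001982), k2 = (0.021959, -0.002833), k3 = (0.021754, -0.002807), k4 = (0.032841, -0.003457); V <- V + (h/6)(k1 + 2k2 + 2k3 + k4): V^p = -0.1179, V^q = 0.4991
step 3: k1 = (0.032811, -0.003454), k2 = (0.045023, -0.003832), k3 = (0.044420, -0.003780), k4 = (0.055793, -0.003848); V <- V + (h/6)(k1 + 2k2 + 2k3 + k4): V^p = -0.1068, V^q = 0.4981
step 4: k1 = (0.055771, -0.003846), k2 = (0.064332, -0.003624), k3 = (0.063643, -0.003585), k4 = (0.068085, -0.003167); V <- V + (h/6)(k1 + 2k2 + 2k3 + k4): V^p = -0.0910, V^q = 0.4972

Answer: V^p = -0.0910, V^q = 0.4972


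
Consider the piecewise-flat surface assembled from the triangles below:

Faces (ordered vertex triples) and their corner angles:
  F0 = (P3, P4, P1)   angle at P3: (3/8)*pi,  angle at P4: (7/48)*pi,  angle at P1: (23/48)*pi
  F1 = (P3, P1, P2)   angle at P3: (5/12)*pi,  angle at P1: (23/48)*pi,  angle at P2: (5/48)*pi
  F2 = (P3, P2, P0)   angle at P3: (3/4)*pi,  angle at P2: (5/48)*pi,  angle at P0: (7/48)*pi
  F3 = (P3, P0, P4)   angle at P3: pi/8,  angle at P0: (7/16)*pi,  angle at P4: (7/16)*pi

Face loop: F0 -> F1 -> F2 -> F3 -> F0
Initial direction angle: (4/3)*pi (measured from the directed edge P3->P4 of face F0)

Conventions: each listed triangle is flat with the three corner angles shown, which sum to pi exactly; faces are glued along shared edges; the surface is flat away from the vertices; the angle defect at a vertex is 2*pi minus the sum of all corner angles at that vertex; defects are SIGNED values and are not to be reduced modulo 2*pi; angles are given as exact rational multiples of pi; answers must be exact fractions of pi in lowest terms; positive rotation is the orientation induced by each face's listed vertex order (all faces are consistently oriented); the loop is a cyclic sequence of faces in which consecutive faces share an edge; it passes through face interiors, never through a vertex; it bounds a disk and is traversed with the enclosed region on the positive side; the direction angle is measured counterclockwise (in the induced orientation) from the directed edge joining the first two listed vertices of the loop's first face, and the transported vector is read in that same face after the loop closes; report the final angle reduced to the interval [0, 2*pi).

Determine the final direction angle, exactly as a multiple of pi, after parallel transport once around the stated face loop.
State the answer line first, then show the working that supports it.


Answer: final direction angle = (5/3)*pi

enclosed vertex P3: corner angles sum to (5/3)*pi, defect = 2*pi - (5/3)*pi = pi/3
adding the enclosed defects to the starting angle (mod 2*pi, induced orientation) gives the holonomy
final angle = (4/3)*pi + pi/3 = (5/3)*pi (mod 2*pi)


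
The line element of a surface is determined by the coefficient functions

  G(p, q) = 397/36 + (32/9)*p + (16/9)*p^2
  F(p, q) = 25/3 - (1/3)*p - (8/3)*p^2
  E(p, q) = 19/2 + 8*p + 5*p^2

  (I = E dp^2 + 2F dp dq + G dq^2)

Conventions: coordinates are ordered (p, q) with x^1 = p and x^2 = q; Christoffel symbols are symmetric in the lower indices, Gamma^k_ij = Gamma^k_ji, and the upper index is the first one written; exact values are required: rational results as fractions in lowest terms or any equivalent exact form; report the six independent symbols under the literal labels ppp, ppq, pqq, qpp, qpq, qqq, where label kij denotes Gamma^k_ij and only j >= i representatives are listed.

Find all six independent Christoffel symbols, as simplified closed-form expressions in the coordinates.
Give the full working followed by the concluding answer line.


E = 19/2 + 8*p + 5*p^2; F = 25/3 - (1/3)*p - (8/3)*p^2; G = 397/36 + (32/9)*p + (16/9)*p^2
Gamma^k_ij = (1/2) g^{kl} (d_i g_jl + d_j g_il - d_l g_ij), with g^inv = (1/(EG-F^2)) [[G, -F], [-F, E]]
first partials: E_p = 8 + 10*p, E_q = 0, F_p = -1/3 - (16/3)*p, F_q = 0, G_p = 32/9 + (32/9)*p, G_q = 0
D = EG - F^2 = 2543/72 + (1148/9)*p + (5213/36)*p^2 + (272/9)*p^3 + (16/9)*p^4
expanded: Gamma^p_pp = (G E_p - 2F F_p + F E_q)/(2D), Gamma^p_pq = (G E_q - F G_p)/(2D), Gamma^p_qq = (2G F_q - G G_p - F G_q)/(2D), Gamma^q_pp = (2E F_p - E E_q - F E_p)/(2D), Gamma^q_pq = (E G_p - F E_q)/(2D), Gamma^q_qq = (E G_q - 2F F_q + F G_p)/(2D); substitute and cancel common factors

Answer: Gamma_ppp = (-384*p^3 + 1600*p^2 + 8186*p + 3376)/(128*p^4 + 2176*p^3 + 10426*p^2 + 9184*p + 2543), Gamma_ppq = (1024*p^3 + 1152*p^2 - 3072*p - 3200)/(384*p^4 + 6528*p^3 + 31278*p^2 + 27552*p + 7629), Gamma_pqq = (-2048*p^3 - 6144*p^2 - 16800*p - 12704)/(1152*p^4 + 19584*p^3 + 93834*p^2 + 82656*p + 22887), Gamma_qpp = (-960*p^3 - 2304*p^2 - 6744*p - 2628)/(128*p^4 + 2176*p^3 + 10426*p^2 + 9184*p + 2543), Gamma_qpq = (640*p^3 + 1664*p^2 + 2240*p + 1216)/(128*p^4 + 2176*p^3 + 10426*p^2 + 9184*p + 2543), Gamma_qqq = (-1024*p^3 - 1152*p^2 + 3072*p + 3200)/(384*p^4 + 6528*p^3 + 31278*p^2 + 27552*p + 7629)


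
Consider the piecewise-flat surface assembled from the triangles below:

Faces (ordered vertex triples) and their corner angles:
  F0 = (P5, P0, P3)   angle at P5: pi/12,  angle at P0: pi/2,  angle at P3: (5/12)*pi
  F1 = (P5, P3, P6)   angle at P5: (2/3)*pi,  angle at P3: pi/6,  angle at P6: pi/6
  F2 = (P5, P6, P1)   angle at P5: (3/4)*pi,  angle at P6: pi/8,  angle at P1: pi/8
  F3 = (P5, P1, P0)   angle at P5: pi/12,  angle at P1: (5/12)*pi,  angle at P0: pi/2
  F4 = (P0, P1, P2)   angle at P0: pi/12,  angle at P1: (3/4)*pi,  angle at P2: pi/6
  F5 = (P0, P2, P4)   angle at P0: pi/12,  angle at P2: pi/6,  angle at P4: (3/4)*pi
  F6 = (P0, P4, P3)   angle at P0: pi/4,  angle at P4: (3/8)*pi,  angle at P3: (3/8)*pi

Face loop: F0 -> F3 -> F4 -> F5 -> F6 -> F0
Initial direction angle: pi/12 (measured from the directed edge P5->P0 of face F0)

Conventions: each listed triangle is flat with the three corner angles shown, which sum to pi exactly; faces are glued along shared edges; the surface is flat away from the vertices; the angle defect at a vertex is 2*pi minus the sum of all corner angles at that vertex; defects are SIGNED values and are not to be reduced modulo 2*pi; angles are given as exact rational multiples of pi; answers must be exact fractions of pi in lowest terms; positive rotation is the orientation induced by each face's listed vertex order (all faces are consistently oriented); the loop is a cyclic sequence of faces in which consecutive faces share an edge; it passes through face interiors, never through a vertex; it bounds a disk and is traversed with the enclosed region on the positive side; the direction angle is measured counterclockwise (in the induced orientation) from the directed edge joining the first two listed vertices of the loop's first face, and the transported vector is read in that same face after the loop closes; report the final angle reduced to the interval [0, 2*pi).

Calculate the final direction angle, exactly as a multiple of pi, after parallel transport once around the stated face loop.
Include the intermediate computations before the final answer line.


enclosed vertex P0: corner angles sum to (17/12)*pi, defect = 2*pi - (17/12)*pi = (7/12)*pi
summing the enclosed defects onto the initial angle, mod 2*pi in the induced orientation:
final angle = pi/12 + (7/12)*pi = (2/3)*pi (mod 2*pi)

Answer: final direction angle = (2/3)*pi


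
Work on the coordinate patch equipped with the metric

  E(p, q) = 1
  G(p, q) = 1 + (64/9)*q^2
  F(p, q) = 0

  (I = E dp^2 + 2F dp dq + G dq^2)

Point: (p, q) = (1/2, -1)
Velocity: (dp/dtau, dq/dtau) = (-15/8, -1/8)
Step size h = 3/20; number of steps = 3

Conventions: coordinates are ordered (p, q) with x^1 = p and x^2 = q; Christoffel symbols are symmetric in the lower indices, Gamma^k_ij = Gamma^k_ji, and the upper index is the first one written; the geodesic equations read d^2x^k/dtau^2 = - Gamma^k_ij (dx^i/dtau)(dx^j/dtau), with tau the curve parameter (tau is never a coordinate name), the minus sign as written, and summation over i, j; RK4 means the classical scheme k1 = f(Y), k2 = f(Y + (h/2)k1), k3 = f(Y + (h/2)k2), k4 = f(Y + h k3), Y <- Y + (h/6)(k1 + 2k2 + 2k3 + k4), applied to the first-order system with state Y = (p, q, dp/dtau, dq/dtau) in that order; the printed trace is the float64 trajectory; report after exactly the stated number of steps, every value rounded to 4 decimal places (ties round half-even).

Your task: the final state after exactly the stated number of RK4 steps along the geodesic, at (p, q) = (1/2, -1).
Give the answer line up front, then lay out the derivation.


Answer: p = -0.3438, q = -1.0549, dp/dtau = -1.8750, dq/dtau = -0.1192

f(Y) = (dp/dtau, dq/dtau, -Gamma^p_ij Y'^i Y'^j, -Gamma^q_ij Y'^i Y'^j) with the Gammas evaluated at the stage position; h = 0.150000; intermediate values shown to 6 dp
step 0: p = 0.5000, q = -1.0000, dp/dtau = -1.8750, dq/dtau = -0.1250
step 1:
  k1: at (p, q) = (0.500000, -1.000000), (dp/dtau, dq/dtau) = (-1.875000, -0.125000); Gamma_ppp = 0.000000, Gamma_ppq = 0.000000, Gamma_pqq = 0.000000, Gamma_qpp = 0.000000, Gamma_qpq = 0.000000, Gamma_qqq = -0.876712; k1 = (-1.875000, -0.125000, 0.000000, 0.013699)
  k2: at (p, q) = (0.359375, -1.009375), (dp/dtau, dq/dtau) = (-1.875000, -0.123973); Gamma_ppp = 0.000000, Gamma_ppq = 0.000000, Gamma_pqq = 0.000000, Gamma_qpp = 0.000000, Gamma_qpq = 0.000000, Gamma_qqq = -0.870554; k2 = (-1.875000, -0.123973, 0.000000, 0.013380)
  k3: at (p, q) = (0.359375, -1.009298), (dp/dtau, dq/dtau) = (-1.875000, -0.123997); Gamma_ppp = 0.000000, Gamma_ppq = 0.000000, Gamma_pqq = 0.000000, Gamma_qpp = 0.000000, Gamma_qpq = 0.000000, Gamma_qqq = -0.870604; k3 = (-1.875000, -0.123997, 0.000000, 0.013386)
  k4: at (p, q) = (0.218750, -1.018599), (dp/dtau, dq/dtau) = (-1.875000, -0.122992); Gamma_ppp = 0.000000, Gamma_ppq = 0.000000, Gamma_pqq = 0.000000, Gamma_qpp = 0.000000, Gamma_qpq = 0.000000, Gamma_qqq = -0.864561; k4 = (-1.875000, -0.122992, 0.000000, 0.013078)
  Y <- Y + (h/6)(k1 + 2k2 + 2k3 + k4): p = 0.2188, q = -1.0186, dp/dtau = -1.8750, dq/dtau = -0.1230
step 2:
  k1: at (p, q) = (0.218750, -1.018598), (dp/dtau, dq/dtau) = (-1.875000, -0.122992); Gamma_ppp = 0.000000, Gamma_ppq = 0.000000, Gamma_pqq = 0.000000, Gamma_qpp = 0.000000, Gamma_qpq = 0.000000, Gamma_qqq = -0.864562; k1 = (-1.875000, -0.122992, 0.000000, 0.013078)
  k2: at (p, q) = (0.078125, -1.027823), (dp/dtau, dq/dtau) = (-1.875000, -0.122011); Gamma_ppp = 0.000000, Gamma_ppq = 0.000000, Gamma_pqq = 0.000000, Gamma_qpp = 0.000000, Gamma_qpq = 0.000000, Gamma_qqq = -0.858634; k2 = (-1.875000, -0.122011, 0.000000, 0.012782)
  k3: at (p, q) = (0.078125, -1.027749), (dp/dtau, dq/dtau) = (-1.875000, -0.122034); Gamma_ppp = 0.000000, Gamma_ppq = 0.000000, Gamma_pqq = 0.000000, Gamma_qpp = 0.000000, Gamma_qpq = 0.000000, Gamma_qqq = -0.858681; k3 = (-1.875000, -0.122034, 0.000000, 0.012788)
  k4: at (p, q) = (-0.062500, -1.036903), (dp/dtau, dq/dtau) = (-1.875000, -0.121074); Gamma_ppp = 0.000000, Gamma_ppq = 0.000000, Gamma_pqq = 0.000000, Gamma_qpp = 0.000000, Gamma_qpq = 0.000000, Gamma_qqq = -0.852861; k4 = (-1.875000, -0.121074, 0.000000, 0.012502)
  Y <- Y + (h/6)(k1 + 2k2 + 2k3 + k4): p = -0.0625, q = -1.0369, dp/dtau = -1.8750, dq/dtau = -0.1211
step 3:
  k1: at (p, q) = (-0.062500, -1.036902), (dp/dtau, dq/dtau) = (-1.875000, -0.121074); Gamma_ppp = 0.000000, Gamma_ppq = 0.000000, Gamma_pqq = 0.000000, Gamma_qpp = 0.000000, Gamma_qpq = 0.000000, Gamma_qqq = -0.852862; k1 = (-1.875000, -0.121074, 0.000000, 0.012502)
  k2: at (p, q) = (-0.203125, -1.045983), (dp/dtau, dq/dtau) = (-1.875000, -0.120137); Gamma_ppp = 0.000000, Gamma_ppq = 0.000000, Gamma_pqq = 0.000000, Gamma_qpp = 0.000000, Gamma_qpq = 0.000000, Gamma_qqq = -0.847152; k2 = (-1.875000, -0.120137, 0.000000, 0.012227)
  k3: at (p, q) = (-0.203125, -1.045912), (dp/dtau, dq/dtau) = (-1.875000, -0.120157); Gamma_ppp = 0.000000, Gamma_ppq = 0.000000, Gamma_pqq = 0.000000, Gamma_qpp = 0.000000, Gamma_qpq = 0.000000, Gamma_qqq = -0.847196; k3 = (-1.875000, -0.120157, 0.000000, 0.012232)
  k4: at (p, q) = (-0.343750, -1.054926), (dp/dtau, dq/dtau) = (-1.875000, -0.119240); Gamma_ppp = 0.000000, Gamma_ppq = 0.000000, Gamma_pqq = 0.000000, Gamma_qpp = 0.000000, Gamma_qpq = 0.000000, Gamma_qqq = -0.841589; k4 = (-1.875000, -0.119240, 0.000000, 0.011966)
  Y <- Y + (h/6)(k1 + 2k2 + 2k3 + k4): p = -0.3438, q = -1.0549, dp/dtau = -1.8750, dq/dtau = -0.1192


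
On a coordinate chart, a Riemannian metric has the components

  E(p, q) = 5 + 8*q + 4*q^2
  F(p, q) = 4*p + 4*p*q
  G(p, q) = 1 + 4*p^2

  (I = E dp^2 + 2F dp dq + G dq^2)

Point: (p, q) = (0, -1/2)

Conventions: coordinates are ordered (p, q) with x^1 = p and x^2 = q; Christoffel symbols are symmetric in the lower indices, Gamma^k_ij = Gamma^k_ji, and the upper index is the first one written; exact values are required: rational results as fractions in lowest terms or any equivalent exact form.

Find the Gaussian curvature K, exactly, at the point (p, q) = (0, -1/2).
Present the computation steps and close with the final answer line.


E = 2, F = 0, G = 1, EG - F^2 = 2 at the point
E_p = 0, E_q = 4, F_p = 2, F_q = 0, G_p = 0, G_q = 0
E_qq = 8, F_pq = 4, G_pp = 8
Compute both Brioschi determinants and normalise by (EG - F^2)^2.
M1 = [[-E_qq/2 + F_pq - G_pp/2, E_p/2, F_p - E_q/2], [F_q - G_p/2, E, F], [G_q/2, F, G]] = [[-4, 0, 0], [0, 2, 0], [0, 0, 1]]; det M1 = -8
M2 = [[0, E_q/2, G_p/2], [E_q/2, E, F], [G_p/2, F, G]] = [[0, 2, 0], [2, 2, 0], [0, 0, 1]]; det M2 = -4
det M1 - det M2 = -4; K = -4 / (2)^2 = -1

Answer: K = -1


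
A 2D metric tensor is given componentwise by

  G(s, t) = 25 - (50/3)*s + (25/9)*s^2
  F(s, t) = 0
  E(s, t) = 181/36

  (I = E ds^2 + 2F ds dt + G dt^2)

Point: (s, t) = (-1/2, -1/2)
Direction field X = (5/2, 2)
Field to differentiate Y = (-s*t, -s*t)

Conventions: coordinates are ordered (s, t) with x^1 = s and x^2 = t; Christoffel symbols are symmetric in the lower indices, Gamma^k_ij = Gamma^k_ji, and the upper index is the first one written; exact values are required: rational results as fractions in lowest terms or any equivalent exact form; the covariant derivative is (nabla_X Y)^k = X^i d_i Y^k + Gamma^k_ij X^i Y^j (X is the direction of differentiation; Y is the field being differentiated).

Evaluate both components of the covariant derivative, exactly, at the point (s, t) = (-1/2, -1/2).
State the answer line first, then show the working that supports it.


Answer: (nabla_X Y)^s = 929/724, (nabla_X Y)^t = 18/7

E = 181/36, F = 0, G = 1225/36 at the point
E_s = 0, E_t = 0, F_s = 0, F_t = 0, G_s = -175/9, G_t = 0
EG - F^2 = 221725/1296;  g^inv = (1296/221725) * [[1225/36, 0], [0, 181/36]]
first-kind symbols [ij,l] = (1/2)(d_i g_jl + d_j g_il - d_l g_ij): [ss,s] = E_s/2 = 0, [ss,t] = F_s - E_t/2 = 0, [st,s] = E_t/2 = 0, [st,t] = G_s/2 = -175/18, [tt,s] = F_t - G_s/2 = 175/18, [tt,t] = G_t/2 = 0
Gamma^s_ij = (G*[ij,s] - F*[ij,t])/(EG - F^2), Gamma^t_ij = (E*[ij,t] - F*[ij,s])/(EG - F^2)
Gamma_sss = 0, Gamma_sst = 0, Gamma_stt = 350/181, Gamma_tss = 0, Gamma_tst = -2/7, Gamma_ttt = 0
X = (5/2, 2), Y = (-1/4, -1/4) at the point


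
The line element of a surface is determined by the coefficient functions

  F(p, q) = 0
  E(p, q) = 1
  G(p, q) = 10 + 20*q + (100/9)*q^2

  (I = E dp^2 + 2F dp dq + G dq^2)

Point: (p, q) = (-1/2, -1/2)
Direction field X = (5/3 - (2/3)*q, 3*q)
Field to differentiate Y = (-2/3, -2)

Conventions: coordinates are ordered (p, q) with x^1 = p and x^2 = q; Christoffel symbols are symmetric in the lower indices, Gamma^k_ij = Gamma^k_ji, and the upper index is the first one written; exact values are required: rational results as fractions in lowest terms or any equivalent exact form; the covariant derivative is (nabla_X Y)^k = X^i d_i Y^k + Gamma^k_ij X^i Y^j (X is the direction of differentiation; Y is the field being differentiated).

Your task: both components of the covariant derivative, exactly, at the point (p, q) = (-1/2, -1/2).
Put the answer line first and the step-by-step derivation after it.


Answer: (nabla_X Y)^p = 0, (nabla_X Y)^q = 24/5

E = 1, F = 0, G = 25/9 at the point
E_p = 0, E_q = 0, F_p = 0, F_q = 0, G_p = 0, G_q = 80/9
EG - F^2 = 25/9;  g^inv = (9/25) * [[25/9, 0], [0, 1]]
first-kind symbols [ij,l] = (1/2)(d_i g_jl + d_j g_il - d_l g_ij): [pp,p] = E_p/2 = 0, [pp,q] = F_p - E_q/2 = 0, [pq,p] = E_q/2 = 0, [pq,q] = G_p/2 = 0, [qq,p] = F_q - G_p/2 = 0, [qq,q] = G_q/2 = 40/9
Gamma^p_ij = (G*[ij,p] - F*[ij,q])/(EG - F^2), Gamma^q_ij = (E*[ij,q] - F*[ij,p])/(EG - F^2)
Gamma_ppp = 0, Gamma_ppq = 0, Gamma_pqq = 0, Gamma_qpp = 0, Gamma_qpq = 0, Gamma_qqq = 8/5
X = (2, -3/2), Y = (-2/3, -2) at the point


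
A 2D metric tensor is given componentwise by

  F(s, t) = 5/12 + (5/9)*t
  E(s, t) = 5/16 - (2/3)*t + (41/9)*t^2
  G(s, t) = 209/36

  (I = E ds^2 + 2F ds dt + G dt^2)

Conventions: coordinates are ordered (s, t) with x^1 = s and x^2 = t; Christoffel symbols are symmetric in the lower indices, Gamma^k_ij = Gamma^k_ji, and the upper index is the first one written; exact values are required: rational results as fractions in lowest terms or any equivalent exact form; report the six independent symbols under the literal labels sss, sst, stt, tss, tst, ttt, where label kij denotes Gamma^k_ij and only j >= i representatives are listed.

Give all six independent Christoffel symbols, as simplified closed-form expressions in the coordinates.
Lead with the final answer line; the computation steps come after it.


Answer: Gamma_sss = (13120*t^2 + 8880*t - 720)/(135504*t^2 - 22464*t + 8505), Gamma_sst = (137104*t - 10032)/(135504*t^2 - 22464*t + 8505), Gamma_stt = 16720/(135504*t^2 - 22464*t + 8505), Gamma_tss = (-107584*t^3 + 23616*t^2 - 8532*t + 540)/(135504*t^2 - 22464*t + 8505), Gamma_tst = (-13120*t^2 - 8880*t + 720)/(135504*t^2 - 22464*t + 8505), Gamma_ttt = (-1600*t - 1200)/(135504*t^2 - 22464*t + 8505)

E = 5/16 - (2/3)*t + (41/9)*t^2; F = 5/12 + (5/9)*t; G = 209/36
Gamma^k_ij = (1/2) g^{kl} (d_i g_jl + d_j g_il - d_l g_ij), with g^inv = (1/(EG-F^2)) [[G, -F], [-F, E]]
first partials: E_s = 0, E_t = -2/3 + (82/9)*t, F_s = 0, F_t = 5/9, G_s = 0, G_t = 0
D = EG - F^2 = 105/64 - (13/3)*t + (941/36)*t^2
expanded: Gamma^s_ss = (G E_s - 2F F_s + F E_t)/(2D), Gamma^s_st = (G E_t - F G_s)/(2D), Gamma^s_tt = (2G F_t - G G_s - F G_t)/(2D), Gamma^t_ss = (2E F_s - E E_t - F E_s)/(2D), Gamma^t_st = (E G_s - F E_t)/(2D), Gamma^t_tt = (E G_t - 2F F_t + F G_s)/(2D); substitute and cancel common factors
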